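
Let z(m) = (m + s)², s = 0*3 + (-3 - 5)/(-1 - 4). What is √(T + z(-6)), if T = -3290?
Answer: I*√81766/5 ≈ 57.19*I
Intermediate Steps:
s = 8/5 (s = 0 - 8/(-5) = 0 - 8*(-⅕) = 0 + 8/5 = 8/5 ≈ 1.6000)
z(m) = (8/5 + m)² (z(m) = (m + 8/5)² = (8/5 + m)²)
√(T + z(-6)) = √(-3290 + (8 + 5*(-6))²/25) = √(-3290 + (8 - 30)²/25) = √(-3290 + (1/25)*(-22)²) = √(-3290 + (1/25)*484) = √(-3290 + 484/25) = √(-81766/25) = I*√81766/5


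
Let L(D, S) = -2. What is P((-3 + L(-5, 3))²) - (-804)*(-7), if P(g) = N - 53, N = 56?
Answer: -5625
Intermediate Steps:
P(g) = 3 (P(g) = 56 - 53 = 3)
P((-3 + L(-5, 3))²) - (-804)*(-7) = 3 - (-804)*(-7) = 3 - 1*5628 = 3 - 5628 = -5625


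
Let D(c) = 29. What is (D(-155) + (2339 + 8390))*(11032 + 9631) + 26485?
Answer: 222319039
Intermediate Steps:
(D(-155) + (2339 + 8390))*(11032 + 9631) + 26485 = (29 + (2339 + 8390))*(11032 + 9631) + 26485 = (29 + 10729)*20663 + 26485 = 10758*20663 + 26485 = 222292554 + 26485 = 222319039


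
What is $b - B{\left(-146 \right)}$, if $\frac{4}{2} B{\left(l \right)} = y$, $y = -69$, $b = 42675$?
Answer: $\frac{85419}{2} \approx 42710.0$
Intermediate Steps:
$B{\left(l \right)} = - \frac{69}{2}$ ($B{\left(l \right)} = \frac{1}{2} \left(-69\right) = - \frac{69}{2}$)
$b - B{\left(-146 \right)} = 42675 - - \frac{69}{2} = 42675 + \frac{69}{2} = \frac{85419}{2}$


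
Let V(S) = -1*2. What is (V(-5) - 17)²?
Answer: 361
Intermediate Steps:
V(S) = -2
(V(-5) - 17)² = (-2 - 17)² = (-19)² = 361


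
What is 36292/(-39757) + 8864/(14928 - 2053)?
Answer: -114853452/511871375 ≈ -0.22438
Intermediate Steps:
36292/(-39757) + 8864/(14928 - 2053) = 36292*(-1/39757) + 8864/12875 = -36292/39757 + 8864*(1/12875) = -36292/39757 + 8864/12875 = -114853452/511871375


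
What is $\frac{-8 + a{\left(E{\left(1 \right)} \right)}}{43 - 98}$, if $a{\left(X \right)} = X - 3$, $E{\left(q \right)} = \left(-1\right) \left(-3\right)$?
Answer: $\frac{8}{55} \approx 0.14545$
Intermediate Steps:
$E{\left(q \right)} = 3$
$a{\left(X \right)} = -3 + X$
$\frac{-8 + a{\left(E{\left(1 \right)} \right)}}{43 - 98} = \frac{-8 + \left(-3 + 3\right)}{43 - 98} = \frac{-8 + 0}{-55} = \left(-8\right) \left(- \frac{1}{55}\right) = \frac{8}{55}$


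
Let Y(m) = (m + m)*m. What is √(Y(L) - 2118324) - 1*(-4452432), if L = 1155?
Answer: 4452432 + √549726 ≈ 4.4532e+6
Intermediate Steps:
Y(m) = 2*m² (Y(m) = (2*m)*m = 2*m²)
√(Y(L) - 2118324) - 1*(-4452432) = √(2*1155² - 2118324) - 1*(-4452432) = √(2*1334025 - 2118324) + 4452432 = √(2668050 - 2118324) + 4452432 = √549726 + 4452432 = 4452432 + √549726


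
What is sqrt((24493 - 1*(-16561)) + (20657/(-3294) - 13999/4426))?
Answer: sqrt(60584731093636413)/1214937 ≈ 202.59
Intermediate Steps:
sqrt((24493 - 1*(-16561)) + (20657/(-3294) - 13999/4426)) = sqrt((24493 + 16561) + (20657*(-1/3294) - 13999*1/4426)) = sqrt(41054 + (-20657/3294 - 13999/4426)) = sqrt(41054 - 34385147/3644811) = sqrt(149599685647/3644811) = sqrt(60584731093636413)/1214937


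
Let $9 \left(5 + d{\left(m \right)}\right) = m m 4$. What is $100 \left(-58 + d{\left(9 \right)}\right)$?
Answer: $-2700$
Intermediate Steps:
$d{\left(m \right)} = -5 + \frac{4 m^{2}}{9}$ ($d{\left(m \right)} = -5 + \frac{m m 4}{9} = -5 + \frac{m^{2} \cdot 4}{9} = -5 + \frac{4 m^{2}}{9}$)
$100 \left(-58 + d{\left(9 \right)}\right) = 100 \left(-58 - \left(5 - \frac{4 \cdot 9^{2}}{9}\right)\right) = 100 \left(-58 + \left(-5 + \frac{4}{9} \cdot 81\right)\right) = 100 \left(-58 + \left(-5 + 36\right)\right) = 100 \left(-58 + 31\right) = 100 \left(-27\right) = -2700$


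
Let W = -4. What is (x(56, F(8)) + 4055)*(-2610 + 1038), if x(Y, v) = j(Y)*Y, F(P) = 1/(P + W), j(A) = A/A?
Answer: -6462492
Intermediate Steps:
j(A) = 1
F(P) = 1/(-4 + P) (F(P) = 1/(P - 4) = 1/(-4 + P))
x(Y, v) = Y (x(Y, v) = 1*Y = Y)
(x(56, F(8)) + 4055)*(-2610 + 1038) = (56 + 4055)*(-2610 + 1038) = 4111*(-1572) = -6462492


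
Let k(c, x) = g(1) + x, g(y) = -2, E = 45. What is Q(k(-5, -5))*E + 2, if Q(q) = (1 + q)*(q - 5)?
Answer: 3242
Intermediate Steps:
k(c, x) = -2 + x
Q(q) = (1 + q)*(-5 + q)
Q(k(-5, -5))*E + 2 = (-5 + (-2 - 5)**2 - 4*(-2 - 5))*45 + 2 = (-5 + (-7)**2 - 4*(-7))*45 + 2 = (-5 + 49 + 28)*45 + 2 = 72*45 + 2 = 3240 + 2 = 3242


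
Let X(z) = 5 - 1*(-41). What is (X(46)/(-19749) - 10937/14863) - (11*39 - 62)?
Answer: -107941963540/293529387 ≈ -367.74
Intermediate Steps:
X(z) = 46 (X(z) = 5 + 41 = 46)
(X(46)/(-19749) - 10937/14863) - (11*39 - 62) = (46/(-19749) - 10937/14863) - (11*39 - 62) = (46*(-1/19749) - 10937*1/14863) - (429 - 62) = (-46/19749 - 10937/14863) - 1*367 = -216678511/293529387 - 367 = -107941963540/293529387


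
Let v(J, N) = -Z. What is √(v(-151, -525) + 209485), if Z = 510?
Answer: 5*√8359 ≈ 457.14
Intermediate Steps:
v(J, N) = -510 (v(J, N) = -1*510 = -510)
√(v(-151, -525) + 209485) = √(-510 + 209485) = √208975 = 5*√8359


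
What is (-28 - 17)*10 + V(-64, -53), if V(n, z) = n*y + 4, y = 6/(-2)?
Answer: -254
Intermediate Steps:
y = -3 (y = 6*(-½) = -3)
V(n, z) = 4 - 3*n (V(n, z) = n*(-3) + 4 = -3*n + 4 = 4 - 3*n)
(-28 - 17)*10 + V(-64, -53) = (-28 - 17)*10 + (4 - 3*(-64)) = -45*10 + (4 + 192) = -450 + 196 = -254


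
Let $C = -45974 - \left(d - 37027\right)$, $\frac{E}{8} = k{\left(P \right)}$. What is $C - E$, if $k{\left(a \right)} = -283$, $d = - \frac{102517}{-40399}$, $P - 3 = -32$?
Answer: $- \frac{270089034}{40399} \approx -6685.5$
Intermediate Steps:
$P = -29$ ($P = 3 - 32 = -29$)
$d = \frac{102517}{40399}$ ($d = \left(-102517\right) \left(- \frac{1}{40399}\right) = \frac{102517}{40399} \approx 2.5376$)
$E = -2264$ ($E = 8 \left(-283\right) = -2264$)
$C = - \frac{361552370}{40399}$ ($C = -45974 - \left(\frac{102517}{40399} - 37027\right) = -45974 - - \frac{1495751256}{40399} = -45974 + \frac{1495751256}{40399} = - \frac{361552370}{40399} \approx -8949.5$)
$C - E = - \frac{361552370}{40399} - -2264 = - \frac{361552370}{40399} + 2264 = - \frac{270089034}{40399}$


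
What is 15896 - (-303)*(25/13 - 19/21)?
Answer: 1474614/91 ≈ 16205.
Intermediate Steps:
15896 - (-303)*(25/13 - 19/21) = 15896 - (-303)*278/273 = 15896 - 1*(-28078/91) = 15896 + 28078/91 = 1474614/91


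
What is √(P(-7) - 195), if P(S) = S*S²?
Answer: I*√538 ≈ 23.195*I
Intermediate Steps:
P(S) = S³
√(P(-7) - 195) = √((-7)³ - 195) = √(-343 - 195) = √(-538) = I*√538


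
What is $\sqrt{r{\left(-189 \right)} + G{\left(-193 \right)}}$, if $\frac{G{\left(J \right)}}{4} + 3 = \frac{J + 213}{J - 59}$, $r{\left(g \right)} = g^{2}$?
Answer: $\frac{\sqrt{15747529}}{21} \approx 188.97$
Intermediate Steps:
$G{\left(J \right)} = -12 + \frac{4 \left(213 + J\right)}{-59 + J}$ ($G{\left(J \right)} = -12 + 4 \frac{J + 213}{J - 59} = -12 + 4 \frac{213 + J}{-59 + J} = -12 + \frac{4 \left(213 + J\right)}{-59 + J}$)
$\sqrt{r{\left(-189 \right)} + G{\left(-193 \right)}} = \sqrt{\left(-189\right)^{2} + \frac{8 \left(195 - -193\right)}{-59 - 193}} = \sqrt{35721 + \frac{8 \left(195 + 193\right)}{-252}} = \sqrt{35721 + 8 \left(- \frac{1}{252}\right) 388} = \sqrt{35721 - \frac{776}{63}} = \sqrt{\frac{2249647}{63}} = \frac{\sqrt{15747529}}{21}$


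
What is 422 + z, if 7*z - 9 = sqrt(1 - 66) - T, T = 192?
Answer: 2771/7 + I*sqrt(65)/7 ≈ 395.86 + 1.1518*I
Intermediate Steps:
z = -183/7 + I*sqrt(65)/7 (z = 9/7 + (sqrt(1 - 66) - 1*192)/7 = 9/7 + (sqrt(-65) - 192)/7 = 9/7 + (I*sqrt(65) - 192)/7 = 9/7 + (-192 + I*sqrt(65))/7 = 9/7 + (-192/7 + I*sqrt(65)/7) = -183/7 + I*sqrt(65)/7 ≈ -26.143 + 1.1518*I)
422 + z = 422 + (-183/7 + I*sqrt(65)/7) = 2771/7 + I*sqrt(65)/7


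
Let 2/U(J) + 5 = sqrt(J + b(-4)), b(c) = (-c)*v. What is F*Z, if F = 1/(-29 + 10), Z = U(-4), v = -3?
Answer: 10/779 + 8*I/779 ≈ 0.012837 + 0.01027*I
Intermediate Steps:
b(c) = 3*c (b(c) = -c*(-3) = 3*c)
U(J) = 2/(-5 + sqrt(-12 + J)) (U(J) = 2/(-5 + sqrt(J + 3*(-4))) = 2/(-5 + sqrt(J - 12)) = 2/(-5 + sqrt(-12 + J)))
Z = 2*(-5 - 4*I)/41 (Z = 2/(-5 + sqrt(-12 - 4)) = 2/(-5 + sqrt(-16)) = 2/(-5 + 4*I) = 2*((-5 - 4*I)/41) = 2*(-5 - 4*I)/41 ≈ -0.2439 - 0.19512*I)
F = -1/19 (F = 1/(-19) = -1/19 ≈ -0.052632)
F*Z = -(-10/41 - 8*I/41)/19 = 10/779 + 8*I/779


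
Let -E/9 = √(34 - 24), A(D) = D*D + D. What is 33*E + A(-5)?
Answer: 20 - 297*√10 ≈ -919.20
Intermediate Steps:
A(D) = D + D² (A(D) = D² + D = D + D²)
E = -9*√10 (E = -9*√(34 - 24) = -9*√10 ≈ -28.461)
33*E + A(-5) = 33*(-9*√10) - 5*(1 - 5) = -297*√10 - 5*(-4) = -297*√10 + 20 = 20 - 297*√10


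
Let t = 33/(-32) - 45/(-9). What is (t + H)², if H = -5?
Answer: 1089/1024 ≈ 1.0635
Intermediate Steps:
t = 127/32 (t = 33*(-1/32) - 45*(-⅑) = -33/32 + 5 = 127/32 ≈ 3.9688)
(t + H)² = (127/32 - 5)² = (-33/32)² = 1089/1024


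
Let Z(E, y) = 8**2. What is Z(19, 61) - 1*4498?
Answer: -4434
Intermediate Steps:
Z(E, y) = 64
Z(19, 61) - 1*4498 = 64 - 1*4498 = 64 - 4498 = -4434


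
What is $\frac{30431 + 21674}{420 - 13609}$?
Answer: $- \frac{52105}{13189} \approx -3.9506$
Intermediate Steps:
$\frac{30431 + 21674}{420 - 13609} = \frac{52105}{-13189} = 52105 \left(- \frac{1}{13189}\right) = - \frac{52105}{13189}$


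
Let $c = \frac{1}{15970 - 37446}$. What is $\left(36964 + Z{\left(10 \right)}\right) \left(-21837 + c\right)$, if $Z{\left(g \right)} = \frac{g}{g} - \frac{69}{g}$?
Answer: $- \frac{173322923787953}{214760} \approx -8.0705 \cdot 10^{8}$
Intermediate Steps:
$Z{\left(g \right)} = 1 - \frac{69}{g}$
$c = - \frac{1}{21476}$ ($c = \frac{1}{-21476} = - \frac{1}{21476} \approx -4.6564 \cdot 10^{-5}$)
$\left(36964 + Z{\left(10 \right)}\right) \left(-21837 + c\right) = \left(36964 + \frac{-69 + 10}{10}\right) \left(-21837 - \frac{1}{21476}\right) = \left(36964 + \frac{1}{10} \left(-59\right)\right) \left(- \frac{468971413}{21476}\right) = \left(36964 - \frac{59}{10}\right) \left(- \frac{468971413}{21476}\right) = \frac{369581}{10} \left(- \frac{468971413}{21476}\right) = - \frac{173322923787953}{214760}$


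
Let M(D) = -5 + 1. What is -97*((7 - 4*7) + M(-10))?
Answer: 2425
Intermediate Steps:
M(D) = -4
-97*((7 - 4*7) + M(-10)) = -97*((7 - 4*7) - 4) = -97*((7 - 28) - 4) = -97*(-21 - 4) = -97*(-25) = 2425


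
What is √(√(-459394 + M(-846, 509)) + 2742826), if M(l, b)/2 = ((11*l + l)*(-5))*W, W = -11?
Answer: √(2742826 + I*√1576114) ≈ 1656.1 + 0.379*I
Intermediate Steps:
M(l, b) = 1320*l (M(l, b) = 2*(((11*l + l)*(-5))*(-11)) = 2*(((12*l)*(-5))*(-11)) = 2*(-60*l*(-11)) = 2*(660*l) = 1320*l)
√(√(-459394 + M(-846, 509)) + 2742826) = √(√(-459394 + 1320*(-846)) + 2742826) = √(√(-459394 - 1116720) + 2742826) = √(√(-1576114) + 2742826) = √(I*√1576114 + 2742826) = √(2742826 + I*√1576114)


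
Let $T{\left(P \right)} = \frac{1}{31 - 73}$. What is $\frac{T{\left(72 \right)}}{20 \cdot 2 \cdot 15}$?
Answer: $- \frac{1}{25200} \approx -3.9683 \cdot 10^{-5}$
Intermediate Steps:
$T{\left(P \right)} = - \frac{1}{42}$ ($T{\left(P \right)} = \frac{1}{-42} = - \frac{1}{42}$)
$\frac{T{\left(72 \right)}}{20 \cdot 2 \cdot 15} = - \frac{1}{42 \cdot 20 \cdot 2 \cdot 15} = - \frac{1}{42 \cdot 40 \cdot 15} = - \frac{1}{42 \cdot 600} = \left(- \frac{1}{42}\right) \frac{1}{600} = - \frac{1}{25200}$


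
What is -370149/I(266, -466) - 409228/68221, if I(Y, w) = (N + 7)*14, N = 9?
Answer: -25343602001/15281504 ≈ -1658.4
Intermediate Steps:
I(Y, w) = 224 (I(Y, w) = (9 + 7)*14 = 16*14 = 224)
-370149/I(266, -466) - 409228/68221 = -370149/224 - 409228/68221 = -25343602001/15281504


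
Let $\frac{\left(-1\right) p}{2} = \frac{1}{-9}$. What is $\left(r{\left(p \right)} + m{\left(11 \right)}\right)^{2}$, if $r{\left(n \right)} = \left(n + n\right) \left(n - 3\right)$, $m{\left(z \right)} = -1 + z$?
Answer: $\frac{504100}{6561} \approx 76.833$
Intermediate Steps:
$p = \frac{2}{9}$ ($p = - \frac{2}{-9} = \left(-2\right) \left(- \frac{1}{9}\right) = \frac{2}{9} \approx 0.22222$)
$r{\left(n \right)} = 2 n \left(-3 + n\right)$
$\left(r{\left(p \right)} + m{\left(11 \right)}\right)^{2} = \left(2 \cdot \frac{2}{9} \left(-3 + \frac{2}{9}\right) + \left(-1 + 11\right)\right)^{2} = \left(2 \cdot \frac{2}{9} \left(- \frac{25}{9}\right) + 10\right)^{2} = \left(- \frac{100}{81} + 10\right)^{2} = \left(\frac{710}{81}\right)^{2} = \frac{504100}{6561}$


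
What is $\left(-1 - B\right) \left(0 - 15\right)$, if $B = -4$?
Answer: $-45$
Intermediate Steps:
$\left(-1 - B\right) \left(0 - 15\right) = \left(-1 - -4\right) \left(0 - 15\right) = \left(-1 + 4\right) \left(-15\right) = 3 \left(-15\right) = -45$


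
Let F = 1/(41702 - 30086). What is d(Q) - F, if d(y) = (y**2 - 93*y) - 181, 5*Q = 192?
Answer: -661426681/290400 ≈ -2277.6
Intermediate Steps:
Q = 192/5 (Q = (1/5)*192 = 192/5 ≈ 38.400)
d(y) = -181 + y**2 - 93*y
F = 1/11616 ≈ 8.6088e-5
d(Q) - F = (-181 + (192/5)**2 - 93*192/5) - 1*1/11616 = (-181 + 36864/25 - 17856/5) - 1/11616 = -56941/25 - 1/11616 = -661426681/290400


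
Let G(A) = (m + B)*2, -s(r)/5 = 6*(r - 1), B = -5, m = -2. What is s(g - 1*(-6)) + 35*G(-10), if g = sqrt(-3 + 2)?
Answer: -640 - 30*I ≈ -640.0 - 30.0*I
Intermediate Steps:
g = I (g = sqrt(-1) = I ≈ 1.0*I)
s(r) = 30 - 30*r (s(r) = -30*(r - 1) = -30*(-1 + r) = -5*(-6 + 6*r) = 30 - 30*r)
G(A) = -14 (G(A) = (-2 - 5)*2 = -7*2 = -14)
s(g - 1*(-6)) + 35*G(-10) = (30 - 30*(I - 1*(-6))) + 35*(-14) = (30 - 30*(I + 6)) - 490 = (30 - 30*(6 + I)) - 490 = (30 + (-180 - 30*I)) - 490 = (-150 - 30*I) - 490 = -640 - 30*I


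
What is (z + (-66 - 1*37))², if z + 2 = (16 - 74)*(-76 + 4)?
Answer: 16573041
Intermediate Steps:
z = 4174 (z = -2 + (16 - 74)*(-76 + 4) = -2 - 58*(-72) = -2 + 4176 = 4174)
(z + (-66 - 1*37))² = (4174 + (-66 - 1*37))² = (4174 + (-66 - 37))² = (4174 - 103)² = 4071² = 16573041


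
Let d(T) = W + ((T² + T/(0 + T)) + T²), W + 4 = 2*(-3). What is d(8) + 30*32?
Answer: 1079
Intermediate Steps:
W = -10 (W = -4 + 2*(-3) = -4 - 6 = -10)
d(T) = -9 + 2*T² (d(T) = -10 + ((T² + T/(0 + T)) + T²) = -10 + ((T² + T/T) + T²) = -10 + ((T² + 1) + T²) = -10 + ((1 + T²) + T²) = -10 + (1 + 2*T²) = -9 + 2*T²)
d(8) + 30*32 = (-9 + 2*8²) + 30*32 = (-9 + 2*64) + 960 = (-9 + 128) + 960 = 119 + 960 = 1079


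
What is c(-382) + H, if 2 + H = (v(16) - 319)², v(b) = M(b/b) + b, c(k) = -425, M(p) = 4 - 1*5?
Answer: 91989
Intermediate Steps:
M(p) = -1 (M(p) = 4 - 5 = -1)
v(b) = -1 + b
H = 92414 (H = -2 + ((-1 + 16) - 319)² = -2 + (15 - 319)² = -2 + (-304)² = -2 + 92416 = 92414)
c(-382) + H = -425 + 92414 = 91989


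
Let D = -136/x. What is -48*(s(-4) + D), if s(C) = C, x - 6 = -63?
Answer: 1472/19 ≈ 77.474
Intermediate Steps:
x = -57 (x = 6 - 63 = -57)
D = 136/57 (D = -136/(-57) = -136*(-1/57) = 136/57 ≈ 2.3860)
-48*(s(-4) + D) = -48*(-4 + 136/57) = -48*(-92/57) = 1472/19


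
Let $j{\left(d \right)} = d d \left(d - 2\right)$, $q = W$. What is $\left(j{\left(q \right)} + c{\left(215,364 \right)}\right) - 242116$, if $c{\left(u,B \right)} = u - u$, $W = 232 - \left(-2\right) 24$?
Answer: $21553084$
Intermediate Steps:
$W = 280$ ($W = 232 - -48 = 232 + 48 = 280$)
$q = 280$
$j{\left(d \right)} = d^{2} \left(-2 + d\right)$ ($j{\left(d \right)} = d d \left(-2 + d\right) = d^{2} \left(-2 + d\right)$)
$c{\left(u,B \right)} = 0$
$\left(j{\left(q \right)} + c{\left(215,364 \right)}\right) - 242116 = \left(280^{2} \left(-2 + 280\right) + 0\right) - 242116 = \left(78400 \cdot 278 + 0\right) - 242116 = \left(21795200 + 0\right) - 242116 = 21795200 - 242116 = 21553084$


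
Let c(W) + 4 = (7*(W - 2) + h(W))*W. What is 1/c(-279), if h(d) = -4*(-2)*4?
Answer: 1/539861 ≈ 1.8523e-6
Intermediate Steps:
h(d) = 32 (h(d) = 8*4 = 32)
c(W) = -4 + W*(18 + 7*W) (c(W) = -4 + (7*(W - 2) + 32)*W = -4 + (7*(-2 + W) + 32)*W = -4 + ((-14 + 7*W) + 32)*W = -4 + (18 + 7*W)*W = -4 + W*(18 + 7*W))
1/c(-279) = 1/(-4 + 7*(-279)² + 18*(-279)) = 1/(-4 + 7*77841 - 5022) = 1/(-4 + 544887 - 5022) = 1/539861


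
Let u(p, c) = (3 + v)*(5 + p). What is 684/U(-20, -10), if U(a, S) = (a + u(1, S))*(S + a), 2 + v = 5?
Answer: -57/40 ≈ -1.4250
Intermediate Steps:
v = 3 (v = -2 + 5 = 3)
u(p, c) = 30 + 6*p (u(p, c) = (3 + 3)*(5 + p) = 6*(5 + p) = 30 + 6*p)
U(a, S) = (36 + a)*(S + a) (U(a, S) = (a + (30 + 6*1))*(S + a) = (a + (30 + 6))*(S + a) = (a + 36)*(S + a) = (36 + a)*(S + a))
684/U(-20, -10) = 684/((-20)**2 + 36*(-10) + 36*(-20) - 10*(-20)) = 684/(400 - 360 - 720 + 200) = 684/(-480) = 684*(-1/480) = -57/40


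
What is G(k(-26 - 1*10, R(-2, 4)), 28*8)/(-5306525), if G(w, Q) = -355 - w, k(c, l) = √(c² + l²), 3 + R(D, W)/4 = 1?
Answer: 71/1061305 + 4*√85/5306525 ≈ 7.3848e-5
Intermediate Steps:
R(D, W) = -8 (R(D, W) = -12 + 4*1 = -12 + 4 = -8)
G(k(-26 - 1*10, R(-2, 4)), 28*8)/(-5306525) = (-355 - √((-26 - 1*10)² + (-8)²))/(-5306525) = (-355 - √((-26 - 10)² + 64))*(-1/5306525) = (-355 - √((-36)² + 64))*(-1/5306525) = (-355 - √(1296 + 64))*(-1/5306525) = (-355 - √1360)*(-1/5306525) = (-355 - 4*√85)*(-1/5306525) = 71/1061305 + 4*√85/5306525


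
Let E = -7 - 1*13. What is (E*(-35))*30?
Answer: 21000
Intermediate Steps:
E = -20 (E = -7 - 13 = -20)
(E*(-35))*30 = -20*(-35)*30 = 700*30 = 21000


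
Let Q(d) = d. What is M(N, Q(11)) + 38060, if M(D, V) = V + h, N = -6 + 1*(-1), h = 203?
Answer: 38274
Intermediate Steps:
N = -7 (N = -6 - 1 = -7)
M(D, V) = 203 + V (M(D, V) = V + 203 = 203 + V)
M(N, Q(11)) + 38060 = (203 + 11) + 38060 = 214 + 38060 = 38274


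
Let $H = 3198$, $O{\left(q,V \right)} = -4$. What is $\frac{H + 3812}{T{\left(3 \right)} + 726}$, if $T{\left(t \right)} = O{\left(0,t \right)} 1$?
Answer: $\frac{3505}{361} \approx 9.7091$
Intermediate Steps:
$T{\left(t \right)} = -4$ ($T{\left(t \right)} = \left(-4\right) 1 = -4$)
$\frac{H + 3812}{T{\left(3 \right)} + 726} = \frac{3198 + 3812}{-4 + 726} = \frac{7010}{722} = 7010 \cdot \frac{1}{722} = \frac{3505}{361}$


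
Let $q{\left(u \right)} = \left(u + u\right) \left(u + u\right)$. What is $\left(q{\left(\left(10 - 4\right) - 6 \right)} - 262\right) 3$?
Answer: $-786$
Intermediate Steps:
$q{\left(u \right)} = 4 u^{2}$ ($q{\left(u \right)} = 2 u 2 u = 4 u^{2}$)
$\left(q{\left(\left(10 - 4\right) - 6 \right)} - 262\right) 3 = \left(4 \left(\left(10 - 4\right) - 6\right)^{2} - 262\right) 3 = \left(4 \left(6 - 6\right)^{2} - 262\right) 3 = \left(4 \cdot 0^{2} - 262\right) 3 = \left(4 \cdot 0 - 262\right) 3 = \left(0 - 262\right) 3 = \left(-262\right) 3 = -786$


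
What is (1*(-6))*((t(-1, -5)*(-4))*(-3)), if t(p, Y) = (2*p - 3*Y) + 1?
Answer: -1008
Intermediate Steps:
t(p, Y) = 1 - 3*Y + 2*p (t(p, Y) = (-3*Y + 2*p) + 1 = 1 - 3*Y + 2*p)
(1*(-6))*((t(-1, -5)*(-4))*(-3)) = (1*(-6))*(((1 - 3*(-5) + 2*(-1))*(-4))*(-3)) = -6*(1 + 15 - 2)*(-4)*(-3) = -6*14*(-4)*(-3) = -(-336)*(-3) = -6*168 = -1008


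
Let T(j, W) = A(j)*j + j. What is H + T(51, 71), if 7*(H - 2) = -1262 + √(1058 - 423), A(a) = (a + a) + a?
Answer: 53730/7 + √635/7 ≈ 7679.3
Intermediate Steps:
A(a) = 3*a (A(a) = 2*a + a = 3*a)
T(j, W) = j + 3*j² (T(j, W) = (3*j)*j + j = 3*j² + j = j + 3*j²)
H = -1248/7 + √635/7 (H = 2 + (-1262 + √(1058 - 423))/7 = 2 + (-1262 + √635)/7 = 2 + (-1262/7 + √635/7) = -1248/7 + √635/7 ≈ -174.69)
H + T(51, 71) = (-1248/7 + √635/7) + 51*(1 + 3*51) = (-1248/7 + √635/7) + 51*(1 + 153) = (-1248/7 + √635/7) + 51*154 = (-1248/7 + √635/7) + 7854 = 53730/7 + √635/7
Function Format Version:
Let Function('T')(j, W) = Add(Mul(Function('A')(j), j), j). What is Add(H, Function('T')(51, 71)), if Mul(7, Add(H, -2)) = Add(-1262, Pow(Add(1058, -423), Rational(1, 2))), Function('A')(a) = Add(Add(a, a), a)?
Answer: Add(Rational(53730, 7), Mul(Rational(1, 7), Pow(635, Rational(1, 2)))) ≈ 7679.3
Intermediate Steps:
Function('A')(a) = Mul(3, a) (Function('A')(a) = Add(Mul(2, a), a) = Mul(3, a))
Function('T')(j, W) = Add(j, Mul(3, Pow(j, 2))) (Function('T')(j, W) = Add(Mul(Mul(3, j), j), j) = Add(Mul(3, Pow(j, 2)), j) = Add(j, Mul(3, Pow(j, 2))))
H = Add(Rational(-1248, 7), Mul(Rational(1, 7), Pow(635, Rational(1, 2)))) (H = Add(2, Mul(Rational(1, 7), Add(-1262, Pow(Add(1058, -423), Rational(1, 2))))) = Add(2, Mul(Rational(1, 7), Add(-1262, Pow(635, Rational(1, 2))))) = Add(2, Add(Rational(-1262, 7), Mul(Rational(1, 7), Pow(635, Rational(1, 2))))) = Add(Rational(-1248, 7), Mul(Rational(1, 7), Pow(635, Rational(1, 2)))) ≈ -174.69)
Add(H, Function('T')(51, 71)) = Add(Add(Rational(-1248, 7), Mul(Rational(1, 7), Pow(635, Rational(1, 2)))), Mul(51, Add(1, Mul(3, 51)))) = Add(Add(Rational(-1248, 7), Mul(Rational(1, 7), Pow(635, Rational(1, 2)))), Mul(51, Add(1, 153))) = Add(Add(Rational(-1248, 7), Mul(Rational(1, 7), Pow(635, Rational(1, 2)))), Mul(51, 154)) = Add(Add(Rational(-1248, 7), Mul(Rational(1, 7), Pow(635, Rational(1, 2)))), 7854) = Add(Rational(53730, 7), Mul(Rational(1, 7), Pow(635, Rational(1, 2))))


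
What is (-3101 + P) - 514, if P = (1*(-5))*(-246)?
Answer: -2385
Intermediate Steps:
P = 1230 (P = -5*(-246) = 1230)
(-3101 + P) - 514 = (-3101 + 1230) - 514 = -1871 - 514 = -2385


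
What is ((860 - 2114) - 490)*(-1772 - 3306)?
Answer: 8856032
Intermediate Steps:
((860 - 2114) - 490)*(-1772 - 3306) = (-1254 - 490)*(-5078) = -1744*(-5078) = 8856032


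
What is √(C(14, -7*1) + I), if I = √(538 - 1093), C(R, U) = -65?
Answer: √(-65 + I*√555) ≈ 1.4383 + 8.1895*I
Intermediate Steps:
I = I*√555 (I = √(-555) = I*√555 ≈ 23.558*I)
√(C(14, -7*1) + I) = √(-65 + I*√555)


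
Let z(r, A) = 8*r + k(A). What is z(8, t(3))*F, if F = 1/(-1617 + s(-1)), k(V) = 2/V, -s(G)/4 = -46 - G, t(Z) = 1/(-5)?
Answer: -18/479 ≈ -0.037578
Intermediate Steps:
t(Z) = -⅕
s(G) = 184 + 4*G (s(G) = -4*(-46 - G) = 184 + 4*G)
F = -1/1437 (F = 1/(-1617 + (184 + 4*(-1))) = 1/(-1617 + (184 - 4)) = 1/(-1617 + 180) = 1/(-1437) = -1/1437 ≈ -0.00069589)
z(r, A) = 2/A + 8*r (z(r, A) = 8*r + 2/A = 2/A + 8*r)
z(8, t(3))*F = (2/(-⅕) + 8*8)*(-1/1437) = (2*(-5) + 64)*(-1/1437) = (-10 + 64)*(-1/1437) = 54*(-1/1437) = -18/479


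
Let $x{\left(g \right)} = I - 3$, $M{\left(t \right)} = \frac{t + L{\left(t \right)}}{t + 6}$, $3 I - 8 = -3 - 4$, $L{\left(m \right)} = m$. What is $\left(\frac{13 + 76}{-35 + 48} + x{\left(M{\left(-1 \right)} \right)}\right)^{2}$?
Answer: $\frac{26569}{1521} \approx 17.468$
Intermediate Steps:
$I = \frac{1}{3}$ ($I = \frac{8}{3} + \frac{-3 - 4}{3} = \frac{8}{3} + \frac{1}{3} \left(-7\right) = \frac{8}{3} - \frac{7}{3} = \frac{1}{3} \approx 0.33333$)
$M{\left(t \right)} = \frac{2 t}{6 + t}$ ($M{\left(t \right)} = \frac{t + t}{t + 6} = \frac{2 t}{6 + t}$)
$x{\left(g \right)} = - \frac{8}{3}$ ($x{\left(g \right)} = \frac{1}{3} - 3 = - \frac{8}{3}$)
$\left(\frac{13 + 76}{-35 + 48} + x{\left(M{\left(-1 \right)} \right)}\right)^{2} = \left(\frac{13 + 76}{-35 + 48} - \frac{8}{3}\right)^{2} = \left(\frac{89}{13} - \frac{8}{3}\right)^{2} = \left(\frac{163}{39}\right)^{2} = \frac{26569}{1521}$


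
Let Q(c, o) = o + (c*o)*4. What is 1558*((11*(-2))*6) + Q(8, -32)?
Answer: -206712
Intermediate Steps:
Q(c, o) = o + 4*c*o
1558*((11*(-2))*6) + Q(8, -32) = 1558*((11*(-2))*6) - 32*(1 + 4*8) = 1558*(-22*6) - 32*(1 + 32) = 1558*(-132) - 32*33 = -205656 - 1056 = -206712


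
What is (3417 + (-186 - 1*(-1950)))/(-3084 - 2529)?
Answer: -1727/1871 ≈ -0.92304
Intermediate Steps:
(3417 + (-186 - 1*(-1950)))/(-3084 - 2529) = (3417 + (-186 + 1950))/(-5613) = (3417 + 1764)*(-1/5613) = 5181*(-1/5613) = -1727/1871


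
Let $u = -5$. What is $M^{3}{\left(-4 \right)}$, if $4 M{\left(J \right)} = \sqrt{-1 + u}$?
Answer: $- \frac{3 i \sqrt{6}}{32} \approx - 0.22964 i$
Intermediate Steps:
$M{\left(J \right)} = \frac{i \sqrt{6}}{4}$ ($M{\left(J \right)} = \frac{\sqrt{-1 - 5}}{4} = \frac{\sqrt{-6}}{4} = \frac{i \sqrt{6}}{4}$)
$M^{3}{\left(-4 \right)} = \left(\frac{i \sqrt{6}}{4}\right)^{3} = - \frac{3 i \sqrt{6}}{32}$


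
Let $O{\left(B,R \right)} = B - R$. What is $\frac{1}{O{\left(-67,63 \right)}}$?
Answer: $- \frac{1}{130} \approx -0.0076923$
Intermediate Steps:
$\frac{1}{O{\left(-67,63 \right)}} = \frac{1}{-67 - 63} = \frac{1}{-130} = - \frac{1}{130}$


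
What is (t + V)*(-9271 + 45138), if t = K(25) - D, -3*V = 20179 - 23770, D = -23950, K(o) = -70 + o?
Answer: 900333434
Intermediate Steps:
V = 1197 (V = -(20179 - 23770)/3 = -⅓*(-3591) = 1197)
t = 23905 (t = (-70 + 25) - 1*(-23950) = -45 + 23950 = 23905)
(t + V)*(-9271 + 45138) = (23905 + 1197)*(-9271 + 45138) = 25102*35867 = 900333434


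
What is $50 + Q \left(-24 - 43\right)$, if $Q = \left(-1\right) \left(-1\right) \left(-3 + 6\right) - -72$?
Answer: $-4975$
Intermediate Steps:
$Q = 75$ ($Q = 1 \cdot 3 + 72 = 3 + 72 = 75$)
$50 + Q \left(-24 - 43\right) = 50 + 75 \left(-24 - 43\right) = 50 + 75 \left(-67\right) = 50 - 5025 = -4975$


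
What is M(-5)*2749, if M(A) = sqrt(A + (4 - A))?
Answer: 5498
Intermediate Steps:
M(A) = 2 (M(A) = sqrt(4) = 2)
M(-5)*2749 = 2*2749 = 5498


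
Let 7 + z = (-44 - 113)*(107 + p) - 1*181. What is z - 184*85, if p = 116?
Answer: -50839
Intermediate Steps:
z = -35199 (z = -7 + ((-44 - 113)*(107 + 116) - 1*181) = -7 + (-157*223 - 181) = -7 + (-35011 - 181) = -7 - 35192 = -35199)
z - 184*85 = -35199 - 184*85 = -35199 - 15640 = -50839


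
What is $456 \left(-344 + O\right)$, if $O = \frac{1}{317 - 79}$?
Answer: $- \frac{18666588}{119} \approx -1.5686 \cdot 10^{5}$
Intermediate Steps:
$O = \frac{1}{238} \approx 0.0042017$
$456 \left(-344 + O\right) = 456 \left(-344 + \frac{1}{238}\right) = 456 \left(- \frac{81871}{238}\right) = - \frac{18666588}{119}$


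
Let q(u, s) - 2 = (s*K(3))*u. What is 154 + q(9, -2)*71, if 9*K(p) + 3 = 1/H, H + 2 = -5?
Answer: 5196/7 ≈ 742.29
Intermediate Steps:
H = -7 (H = -2 - 5 = -7)
K(p) = -22/63 (K(p) = -⅓ + (⅑)/(-7) = -⅓ + (⅑)*(-⅐) = -⅓ - 1/63 = -22/63)
q(u, s) = 2 - 22*s*u/63 (q(u, s) = 2 + (s*(-22/63))*u = 2 + (-22*s/63)*u = 2 - 22*s*u/63)
154 + q(9, -2)*71 = 154 + (2 - 22/63*(-2)*9)*71 = 154 + (2 + 44/7)*71 = 154 + (58/7)*71 = 154 + 4118/7 = 5196/7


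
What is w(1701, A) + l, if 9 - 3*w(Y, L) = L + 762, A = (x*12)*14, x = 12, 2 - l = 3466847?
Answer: -3467768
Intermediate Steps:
l = -3466845 (l = 2 - 1*3466847 = 2 - 3466847 = -3466845)
A = 2016 (A = (12*12)*14 = 144*14 = 2016)
w(Y, L) = -251 - L/3 (w(Y, L) = 3 - (L + 762)/3 = 3 - (762 + L)/3 = 3 + (-254 - L/3) = -251 - L/3)
w(1701, A) + l = (-251 - ⅓*2016) - 3466845 = (-251 - 672) - 3466845 = -923 - 3466845 = -3467768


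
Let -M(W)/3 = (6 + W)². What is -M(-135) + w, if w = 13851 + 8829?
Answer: 72603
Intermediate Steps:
M(W) = -3*(6 + W)²
w = 22680
-M(-135) + w = -(-3)*(6 - 135)² + 22680 = -(-3)*(-129)² + 22680 = -(-3)*16641 + 22680 = -1*(-49923) + 22680 = 49923 + 22680 = 72603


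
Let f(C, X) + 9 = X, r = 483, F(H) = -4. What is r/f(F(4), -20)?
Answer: -483/29 ≈ -16.655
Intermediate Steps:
f(C, X) = -9 + X
r/f(F(4), -20) = 483/(-9 - 20) = 483/(-29) = 483*(-1/29) = -483/29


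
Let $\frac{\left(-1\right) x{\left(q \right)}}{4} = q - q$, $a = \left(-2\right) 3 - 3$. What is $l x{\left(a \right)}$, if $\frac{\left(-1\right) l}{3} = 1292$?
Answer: $0$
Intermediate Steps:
$l = -3876$ ($l = \left(-3\right) 1292 = -3876$)
$a = -9$ ($a = -6 - 3 = -9$)
$x{\left(q \right)} = 0$ ($x{\left(q \right)} = - 4 \left(q - q\right) = \left(-4\right) 0 = 0$)
$l x{\left(a \right)} = \left(-3876\right) 0 = 0$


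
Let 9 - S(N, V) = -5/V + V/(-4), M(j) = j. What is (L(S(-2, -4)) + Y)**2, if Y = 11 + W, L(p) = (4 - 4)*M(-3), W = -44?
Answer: 1089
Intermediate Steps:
S(N, V) = 9 + 5/V + V/4 (S(N, V) = 9 - (-5/V + V/(-4)) = 9 - (-5/V + V*(-1/4)) = 9 - (-5/V - V/4) = 9 + (5/V + V/4) = 9 + 5/V + V/4)
L(p) = 0 (L(p) = (4 - 4)*(-3) = 0*(-3) = 0)
Y = -33 (Y = 11 - 44 = -33)
(L(S(-2, -4)) + Y)**2 = (0 - 33)**2 = (-33)**2 = 1089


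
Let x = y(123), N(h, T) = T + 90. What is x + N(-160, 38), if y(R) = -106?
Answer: 22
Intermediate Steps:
N(h, T) = 90 + T
x = -106
x + N(-160, 38) = -106 + (90 + 38) = -106 + 128 = 22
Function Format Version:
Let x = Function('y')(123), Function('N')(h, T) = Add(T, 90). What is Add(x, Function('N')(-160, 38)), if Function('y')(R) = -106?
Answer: 22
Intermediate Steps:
Function('N')(h, T) = Add(90, T)
x = -106
Add(x, Function('N')(-160, 38)) = Add(-106, Add(90, 38)) = Add(-106, 128) = 22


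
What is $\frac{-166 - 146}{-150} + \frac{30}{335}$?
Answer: $\frac{3634}{1675} \approx 2.1696$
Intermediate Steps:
$\frac{-166 - 146}{-150} + \frac{30}{335} = \left(-166 - 146\right) \left(- \frac{1}{150}\right) + 30 \cdot \frac{1}{335} = \left(-312\right) \left(- \frac{1}{150}\right) + \frac{6}{67} = \frac{52}{25} + \frac{6}{67} = \frac{3634}{1675}$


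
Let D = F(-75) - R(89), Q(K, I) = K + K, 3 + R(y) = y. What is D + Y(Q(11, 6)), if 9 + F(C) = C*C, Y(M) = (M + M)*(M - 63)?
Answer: 3726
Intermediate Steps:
R(y) = -3 + y
Q(K, I) = 2*K
Y(M) = 2*M*(-63 + M) (Y(M) = (2*M)*(-63 + M) = 2*M*(-63 + M))
F(C) = -9 + C² (F(C) = -9 + C*C = -9 + C²)
D = 5530 (D = (-9 + (-75)²) - (-3 + 89) = (-9 + 5625) - 1*86 = 5616 - 86 = 5530)
D + Y(Q(11, 6)) = 5530 + 2*(2*11)*(-63 + 2*11) = 5530 + 2*22*(-63 + 22) = 5530 + 2*22*(-41) = 5530 - 1804 = 3726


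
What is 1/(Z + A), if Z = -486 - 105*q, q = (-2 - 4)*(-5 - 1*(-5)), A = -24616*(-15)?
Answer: 1/368754 ≈ 2.7118e-6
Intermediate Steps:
A = 369240
q = 0 (q = -6*(-5 + 5) = -6*0 = 0)
Z = -486 (Z = -486 - 105*0 = -486 + 0 = -486)
1/(Z + A) = 1/(-486 + 369240) = 1/368754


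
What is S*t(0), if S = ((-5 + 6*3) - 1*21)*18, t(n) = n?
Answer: 0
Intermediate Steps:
S = -144 (S = ((-5 + 18) - 21)*18 = (13 - 21)*18 = -8*18 = -144)
S*t(0) = -144*0 = 0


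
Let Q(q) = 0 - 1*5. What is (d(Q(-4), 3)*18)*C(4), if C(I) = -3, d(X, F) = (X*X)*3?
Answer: -4050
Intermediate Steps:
Q(q) = -5 (Q(q) = 0 - 5 = -5)
d(X, F) = 3*X² (d(X, F) = X²*3 = 3*X²)
(d(Q(-4), 3)*18)*C(4) = ((3*(-5)²)*18)*(-3) = ((3*25)*18)*(-3) = (75*18)*(-3) = 1350*(-3) = -4050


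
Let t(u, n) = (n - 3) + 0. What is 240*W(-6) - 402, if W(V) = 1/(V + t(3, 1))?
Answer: -432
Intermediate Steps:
t(u, n) = -3 + n (t(u, n) = (-3 + n) + 0 = -3 + n)
W(V) = 1/(-2 + V) (W(V) = 1/(V + (-3 + 1)) = 1/(V - 2) = 1/(-2 + V))
240*W(-6) - 402 = 240/(-2 - 6) - 402 = 240/(-8) - 402 = 240*(-⅛) - 402 = -30 - 402 = -432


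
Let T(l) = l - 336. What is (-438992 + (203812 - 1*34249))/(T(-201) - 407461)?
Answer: 269429/407998 ≈ 0.66037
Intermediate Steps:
T(l) = -336 + l
(-438992 + (203812 - 1*34249))/(T(-201) - 407461) = (-438992 + (203812 - 1*34249))/((-336 - 201) - 407461) = (-438992 + (203812 - 34249))/(-537 - 407461) = (-438992 + 169563)/(-407998) = -269429*(-1/407998) = 269429/407998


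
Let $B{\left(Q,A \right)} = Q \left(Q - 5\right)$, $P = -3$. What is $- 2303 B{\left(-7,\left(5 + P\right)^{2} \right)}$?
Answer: $-193452$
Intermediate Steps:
$B{\left(Q,A \right)} = Q \left(-5 + Q\right)$
$- 2303 B{\left(-7,\left(5 + P\right)^{2} \right)} = - 2303 \left(- 7 \left(-5 - 7\right)\right) = - 2303 \left(\left(-7\right) \left(-12\right)\right) = \left(-2303\right) 84 = -193452$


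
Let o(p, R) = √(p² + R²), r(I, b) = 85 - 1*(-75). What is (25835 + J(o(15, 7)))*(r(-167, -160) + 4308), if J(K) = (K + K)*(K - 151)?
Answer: 117879244 - 1349336*√274 ≈ 9.5544e+7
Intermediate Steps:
r(I, b) = 160 (r(I, b) = 85 + 75 = 160)
o(p, R) = √(R² + p²)
J(K) = 2*K*(-151 + K) (J(K) = (2*K)*(-151 + K) = 2*K*(-151 + K))
(25835 + J(o(15, 7)))*(r(-167, -160) + 4308) = (25835 + 2*√(7² + 15²)*(-151 + √(7² + 15²)))*(160 + 4308) = (25835 + 2*√(49 + 225)*(-151 + √(49 + 225)))*4468 = (25835 + 2*√274*(-151 + √274))*4468 = 115430780 + 8936*√274*(-151 + √274)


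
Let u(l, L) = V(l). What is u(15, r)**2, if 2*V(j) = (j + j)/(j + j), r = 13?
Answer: 1/4 ≈ 0.25000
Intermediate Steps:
V(j) = 1/2 (V(j) = ((j + j)/(j + j))/2 = ((2*j)/((2*j)))/2 = ((2*j)*(1/(2*j)))/2 = (1/2)*1 = 1/2)
u(l, L) = 1/2
u(15, r)**2 = (1/2)**2 = 1/4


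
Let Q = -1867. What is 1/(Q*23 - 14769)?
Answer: -1/57710 ≈ -1.7328e-5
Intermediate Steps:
1/(Q*23 - 14769) = 1/(-1867*23 - 14769) = 1/(-42941 - 14769) = 1/(-57710) = -1/57710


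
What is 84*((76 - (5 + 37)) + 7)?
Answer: 3444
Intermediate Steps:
84*((76 - (5 + 37)) + 7) = 84*((76 - 1*42) + 7) = 84*((76 - 42) + 7) = 84*(34 + 7) = 84*41 = 3444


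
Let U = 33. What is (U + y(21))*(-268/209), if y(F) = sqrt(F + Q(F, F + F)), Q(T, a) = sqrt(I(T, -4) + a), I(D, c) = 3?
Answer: -804/19 - 268*sqrt(21 + 3*sqrt(5))/209 ≈ -49.066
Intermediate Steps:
Q(T, a) = sqrt(3 + a)
y(F) = sqrt(F + sqrt(3 + 2*F)) (y(F) = sqrt(F + sqrt(3 + (F + F))) = sqrt(F + sqrt(3 + 2*F)))
(U + y(21))*(-268/209) = (33 + sqrt(21 + sqrt(3 + 2*21)))*(-268/209) = (33 + sqrt(21 + sqrt(3 + 42)))*(-268*1/209) = (33 + sqrt(21 + sqrt(45)))*(-268/209) = (33 + sqrt(21 + 3*sqrt(5)))*(-268/209) = -804/19 - 268*sqrt(21 + 3*sqrt(5))/209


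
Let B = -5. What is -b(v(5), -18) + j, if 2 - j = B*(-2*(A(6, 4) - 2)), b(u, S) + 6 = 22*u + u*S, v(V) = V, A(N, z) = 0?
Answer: 8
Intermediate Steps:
b(u, S) = -6 + 22*u + S*u (b(u, S) = -6 + (22*u + u*S) = -6 + (22*u + S*u) = -6 + 22*u + S*u)
j = 22 (j = 2 - (-5)*(-2*(0 - 2)) = 2 - (-5)*(-2*(-2)) = 2 - (-5)*4 = 2 - 1*(-20) = 2 + 20 = 22)
-b(v(5), -18) + j = -(-6 + 22*5 - 18*5) + 22 = -(-6 + 110 - 90) + 22 = -1*14 + 22 = -14 + 22 = 8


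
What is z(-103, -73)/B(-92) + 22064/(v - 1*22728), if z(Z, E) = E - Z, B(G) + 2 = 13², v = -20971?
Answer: -2373718/7297733 ≈ -0.32527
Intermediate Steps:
B(G) = 167 (B(G) = -2 + 13² = -2 + 169 = 167)
z(-103, -73)/B(-92) + 22064/(v - 1*22728) = (-73 - 1*(-103))/167 + 22064/(-20971 - 1*22728) = (-73 + 103)*(1/167) + 22064/(-20971 - 22728) = 30*(1/167) + 22064/(-43699) = 30/167 + 22064*(-1/43699) = 30/167 - 22064/43699 = -2373718/7297733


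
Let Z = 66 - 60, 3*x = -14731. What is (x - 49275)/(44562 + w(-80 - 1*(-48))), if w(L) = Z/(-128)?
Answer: -10403584/8555895 ≈ -1.2160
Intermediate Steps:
x = -14731/3 (x = (⅓)*(-14731) = -14731/3 ≈ -4910.3)
Z = 6
w(L) = -3/64 (w(L) = 6/(-128) = 6*(-1/128) = -3/64)
(x - 49275)/(44562 + w(-80 - 1*(-48))) = (-14731/3 - 49275)/(44562 - 3/64) = -162556/(3*2851965/64) = -162556/3*64/2851965 = -10403584/8555895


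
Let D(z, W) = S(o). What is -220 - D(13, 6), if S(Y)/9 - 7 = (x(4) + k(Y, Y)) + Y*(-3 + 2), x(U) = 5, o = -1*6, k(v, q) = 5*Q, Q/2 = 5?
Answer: -832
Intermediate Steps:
Q = 10 (Q = 2*5 = 10)
k(v, q) = 50 (k(v, q) = 5*10 = 50)
o = -6
S(Y) = 558 - 9*Y (S(Y) = 63 + 9*((5 + 50) + Y*(-3 + 2)) = 63 + 9*(55 + Y*(-1)) = 63 + 9*(55 - Y) = 63 + (495 - 9*Y) = 558 - 9*Y)
D(z, W) = 612 (D(z, W) = 558 - 9*(-6) = 558 + 54 = 612)
-220 - D(13, 6) = -220 - 1*612 = -220 - 612 = -832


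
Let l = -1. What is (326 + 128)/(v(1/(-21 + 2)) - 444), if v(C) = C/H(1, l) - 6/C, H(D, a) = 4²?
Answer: -138016/100321 ≈ -1.3757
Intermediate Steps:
H(D, a) = 16
v(C) = -6/C + C/16 (v(C) = C/16 - 6/C = -6/C + C/16)
(326 + 128)/(v(1/(-21 + 2)) - 444) = (326 + 128)/((-6/(1/(-21 + 2)) + 1/(16*(-21 + 2))) - 444) = 454/((-6/(1/(-19)) + (1/16)/(-19)) - 444) = 454/((-6/(-1/19) + (1/16)*(-1/19)) - 444) = 454/((-6*(-19) - 1/304) - 444) = 454/((114 - 1/304) - 444) = 454/(34655/304 - 444) = 454/(-100321/304) = 454*(-304/100321) = -138016/100321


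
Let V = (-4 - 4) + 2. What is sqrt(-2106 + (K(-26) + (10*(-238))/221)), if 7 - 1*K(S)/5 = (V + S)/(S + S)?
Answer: I*sqrt(352339)/13 ≈ 45.66*I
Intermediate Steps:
V = -6 (V = -8 + 2 = -6)
K(S) = 35 - 5*(-6 + S)/(2*S) (K(S) = 35 - 5*(-6 + S)/(S + S) = 35 - 5*(-6 + S)/(2*S))
sqrt(-2106 + (K(-26) + (10*(-238))/221)) = sqrt(-2106 + ((65/2 + 15/(-26)) + (10*(-238))/221)) = sqrt(-2106 + ((65/2 + 15*(-1/26)) - 2380*1/221)) = sqrt(-2106 + ((65/2 - 15/26) - 140/13)) = sqrt(-2106 + (415/13 - 140/13)) = sqrt(-2106 + 275/13) = sqrt(-27103/13) = I*sqrt(352339)/13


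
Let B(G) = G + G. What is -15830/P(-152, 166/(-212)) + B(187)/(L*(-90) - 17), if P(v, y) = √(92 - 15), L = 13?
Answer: -374/1187 - 15830*√77/77 ≈ -1804.3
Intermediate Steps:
B(G) = 2*G
P(v, y) = √77
-15830/P(-152, 166/(-212)) + B(187)/(L*(-90) - 17) = -15830*√77/77 + (2*187)/(13*(-90) - 17) = -15830*√77/77 + 374/(-1170 - 17) = -15830*√77/77 + 374/(-1187) = -15830*√77/77 + 374*(-1/1187) = -15830*√77/77 - 374/1187 = -374/1187 - 15830*√77/77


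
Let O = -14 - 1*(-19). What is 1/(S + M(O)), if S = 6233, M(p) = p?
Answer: 1/6238 ≈ 0.00016031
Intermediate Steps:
O = 5 (O = -14 + 19 = 5)
1/(S + M(O)) = 1/(6233 + 5) = 1/6238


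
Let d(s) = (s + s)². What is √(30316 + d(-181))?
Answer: 4*√10085 ≈ 401.70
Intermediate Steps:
d(s) = 4*s² (d(s) = (2*s)² = 4*s²)
√(30316 + d(-181)) = √(30316 + 4*(-181)²) = √(30316 + 4*32761) = √(30316 + 131044) = √161360 = 4*√10085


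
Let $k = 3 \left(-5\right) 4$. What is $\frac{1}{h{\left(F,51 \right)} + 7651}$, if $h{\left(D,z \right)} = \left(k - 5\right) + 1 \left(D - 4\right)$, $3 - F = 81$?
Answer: $\frac{1}{7504} \approx 0.00013326$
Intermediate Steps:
$k = -60$ ($k = \left(-15\right) 4 = -60$)
$F = -78$ ($F = 3 - 81 = -78$)
$h{\left(D,z \right)} = -69 + D$ ($h{\left(D,z \right)} = \left(-60 - 5\right) + 1 \left(D - 4\right) = -65 + 1 \left(-4 + D\right) = -65 + \left(-4 + D\right) = -69 + D$)
$\frac{1}{h{\left(F,51 \right)} + 7651} = \frac{1}{\left(-69 - 78\right) + 7651} = \frac{1}{-147 + 7651} = \frac{1}{7504}$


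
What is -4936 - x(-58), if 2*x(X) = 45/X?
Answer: -572531/116 ≈ -4935.6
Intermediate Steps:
x(X) = 45/(2*X) (x(X) = (45/X)/2 = 45/(2*X))
-4936 - x(-58) = -4936 - 45/(2*(-58)) = -4936 - 45*(-1)/(2*58) = -4936 - 1*(-45/116) = -4936 + 45/116 = -572531/116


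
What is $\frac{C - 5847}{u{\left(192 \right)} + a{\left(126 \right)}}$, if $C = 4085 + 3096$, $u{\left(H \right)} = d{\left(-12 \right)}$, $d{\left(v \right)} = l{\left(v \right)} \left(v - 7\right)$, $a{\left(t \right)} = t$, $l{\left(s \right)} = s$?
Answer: $\frac{667}{177} \approx 3.7684$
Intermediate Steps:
$d{\left(v \right)} = v \left(-7 + v\right)$ ($d{\left(v \right)} = v \left(v - 7\right) = v \left(-7 + v\right)$)
$u{\left(H \right)} = 228$ ($u{\left(H \right)} = - 12 \left(-7 - 12\right) = \left(-12\right) \left(-19\right) = 228$)
$C = 7181$
$\frac{C - 5847}{u{\left(192 \right)} + a{\left(126 \right)}} = \frac{7181 - 5847}{228 + 126} = \frac{1334}{354} = 1334 \cdot \frac{1}{354} = \frac{667}{177}$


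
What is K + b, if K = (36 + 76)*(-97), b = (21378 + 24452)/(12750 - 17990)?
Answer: -5697319/524 ≈ -10873.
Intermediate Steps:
b = -4583/524 (b = 45830/(-5240) = 45830*(-1/5240) = -4583/524 ≈ -8.7462)
K = -10864 (K = 112*(-97) = -10864)
K + b = -10864 - 4583/524 = -5697319/524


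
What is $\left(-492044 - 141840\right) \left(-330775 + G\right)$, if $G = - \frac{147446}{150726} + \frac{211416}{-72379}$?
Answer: $\frac{1143716388228232008800}{5454698577} \approx 2.0968 \cdot 10^{11}$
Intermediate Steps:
$G = - \frac{21268941025}{5454698577}$ ($G = \left(-147446\right) \frac{1}{150726} + 211416 \left(- \frac{1}{72379}\right) = - \frac{73723}{75363} - \frac{211416}{72379} = - \frac{21268941025}{5454698577} \approx -3.8992$)
$\left(-492044 - 141840\right) \left(-330775 + G\right) = \left(-492044 - 141840\right) \left(-330775 - \frac{21268941025}{5454698577}\right) = \left(-633884\right) \left(- \frac{1804299190748200}{5454698577}\right) = \frac{1143716388228232008800}{5454698577}$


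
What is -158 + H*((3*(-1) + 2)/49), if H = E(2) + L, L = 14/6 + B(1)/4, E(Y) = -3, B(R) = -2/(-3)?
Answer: -15483/98 ≈ -157.99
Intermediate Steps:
B(R) = 2/3 (B(R) = -2*(-1/3) = 2/3)
L = 5/2 (L = 14/6 + (2/3)/4 = 14*(1/6) + (2/3)*(1/4) = 7/3 + 1/6 = 5/2 ≈ 2.5000)
H = -1/2 (H = -3 + 5/2 = -1/2 ≈ -0.50000)
-158 + H*((3*(-1) + 2)/49) = -158 - (3*(-1) + 2)/(2*49) = -158 - (-3 + 2)/(2*49) = -158 - (-1)/(2*49) = -158 - 1/2*(-1/49) = -158 + 1/98 = -15483/98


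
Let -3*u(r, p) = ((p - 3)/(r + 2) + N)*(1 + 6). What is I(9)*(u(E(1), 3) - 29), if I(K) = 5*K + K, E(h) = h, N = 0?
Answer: -1566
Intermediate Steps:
u(r, p) = -7*(-3 + p)/(3*(2 + r)) (u(r, p) = -((p - 3)/(r + 2) + 0)*(1 + 6)/3 = -((-3 + p)/(2 + r) + 0)*7/3 = -(-3 + p)/(2 + r)*7/3 = -7*(-3 + p)/(3*(2 + r)))
I(K) = 6*K
I(9)*(u(E(1), 3) - 29) = (6*9)*(7*(3 - 1*3)/(3*(2 + 1)) - 29) = 54*((7/3)*(3 - 3)/3 - 29) = 54*((7/3)*(1/3)*0 - 29) = 54*(0 - 29) = 54*(-29) = -1566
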